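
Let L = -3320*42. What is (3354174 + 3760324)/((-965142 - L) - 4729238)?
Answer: -3557249/2777470 ≈ -1.2808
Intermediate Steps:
L = -139440 (L = -830*168 = -139440)
(3354174 + 3760324)/((-965142 - L) - 4729238) = (3354174 + 3760324)/((-965142 - 1*(-139440)) - 4729238) = 7114498/((-965142 + 139440) - 4729238) = 7114498/(-825702 - 4729238) = 7114498/(-5554940) = 7114498*(-1/5554940) = -3557249/2777470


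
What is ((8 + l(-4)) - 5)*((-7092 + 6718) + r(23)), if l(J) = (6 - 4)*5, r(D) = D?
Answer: -4563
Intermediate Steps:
l(J) = 10 (l(J) = 2*5 = 10)
((8 + l(-4)) - 5)*((-7092 + 6718) + r(23)) = ((8 + 10) - 5)*((-7092 + 6718) + 23) = (18 - 5)*(-374 + 23) = 13*(-351) = -4563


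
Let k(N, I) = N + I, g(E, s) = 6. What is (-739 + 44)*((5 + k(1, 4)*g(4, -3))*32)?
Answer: -778400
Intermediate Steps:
k(N, I) = I + N
(-739 + 44)*((5 + k(1, 4)*g(4, -3))*32) = (-739 + 44)*((5 + (4 + 1)*6)*32) = -695*(5 + 5*6)*32 = -695*(5 + 30)*32 = -24325*32 = -695*1120 = -778400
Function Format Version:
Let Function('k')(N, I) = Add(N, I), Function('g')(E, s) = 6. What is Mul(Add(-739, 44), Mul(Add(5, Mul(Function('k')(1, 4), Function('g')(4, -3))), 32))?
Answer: -778400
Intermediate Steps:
Function('k')(N, I) = Add(I, N)
Mul(Add(-739, 44), Mul(Add(5, Mul(Function('k')(1, 4), Function('g')(4, -3))), 32)) = Mul(Add(-739, 44), Mul(Add(5, Mul(Add(4, 1), 6)), 32)) = Mul(-695, Mul(Add(5, Mul(5, 6)), 32)) = Mul(-695, Mul(Add(5, 30), 32)) = Mul(-695, Mul(35, 32)) = Mul(-695, 1120) = -778400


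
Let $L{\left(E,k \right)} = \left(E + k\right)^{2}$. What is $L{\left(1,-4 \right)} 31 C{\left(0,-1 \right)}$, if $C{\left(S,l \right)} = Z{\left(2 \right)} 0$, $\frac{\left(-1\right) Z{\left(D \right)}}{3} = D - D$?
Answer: $0$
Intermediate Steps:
$Z{\left(D \right)} = 0$ ($Z{\left(D \right)} = - 3 \left(D - D\right) = \left(-3\right) 0 = 0$)
$C{\left(S,l \right)} = 0$ ($C{\left(S,l \right)} = 0 \cdot 0 = 0$)
$L{\left(1,-4 \right)} 31 C{\left(0,-1 \right)} = \left(1 - 4\right)^{2} \cdot 31 \cdot 0 = \left(-3\right)^{2} \cdot 31 \cdot 0 = 9 \cdot 31 \cdot 0 = 279 \cdot 0 = 0$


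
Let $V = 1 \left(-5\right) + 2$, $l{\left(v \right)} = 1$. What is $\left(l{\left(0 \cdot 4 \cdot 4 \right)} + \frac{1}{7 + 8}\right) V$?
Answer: $- \frac{16}{5} \approx -3.2$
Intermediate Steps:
$V = -3$ ($V = -5 + 2 = -3$)
$\left(l{\left(0 \cdot 4 \cdot 4 \right)} + \frac{1}{7 + 8}\right) V = \left(1 + \frac{1}{7 + 8}\right) \left(-3\right) = \left(1 + \frac{1}{15}\right) \left(-3\right) = \frac{16}{15} \left(-3\right) = - \frac{16}{5}$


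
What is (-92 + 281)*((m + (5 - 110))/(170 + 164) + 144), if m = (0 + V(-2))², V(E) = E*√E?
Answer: 9068787/334 ≈ 27152.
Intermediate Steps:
V(E) = E^(3/2)
m = -8 (m = (0 + (-2)^(3/2))² = (0 - 2*I*√2)² = (-2*I*√2)² = -8)
(-92 + 281)*((m + (5 - 110))/(170 + 164) + 144) = (-92 + 281)*((-8 + (5 - 110))/(170 + 164) + 144) = 189*((-8 - 105)/334 + 144) = 189*(-113*1/334 + 144) = 189*(-113/334 + 144) = 189*(47983/334) = 9068787/334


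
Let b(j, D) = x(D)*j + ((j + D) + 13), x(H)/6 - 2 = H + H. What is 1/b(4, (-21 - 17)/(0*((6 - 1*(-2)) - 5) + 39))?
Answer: 39/673 ≈ 0.057949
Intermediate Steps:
x(H) = 12 + 12*H (x(H) = 12 + 6*(H + H) = 12 + 6*(2*H) = 12 + 12*H)
b(j, D) = 13 + D + j + j*(12 + 12*D) (b(j, D) = (12 + 12*D)*j + ((j + D) + 13) = j*(12 + 12*D) + ((D + j) + 13) = j*(12 + 12*D) + (13 + D + j) = 13 + D + j + j*(12 + 12*D))
1/b(4, (-21 - 17)/(0*((6 - 1*(-2)) - 5) + 39)) = 1/(13 + (-21 - 17)/(0*((6 - 1*(-2)) - 5) + 39) + 4 + 12*4*(1 + (-21 - 17)/(0*((6 - 1*(-2)) - 5) + 39))) = 1/(13 - 38/(0*((6 + 2) - 5) + 39) + 4 + 12*4*(1 - 38/(0*((6 + 2) - 5) + 39))) = 1/(13 - 38/(0*(8 - 5) + 39) + 4 + 12*4*(1 - 38/(0*(8 - 5) + 39))) = 1/(13 - 38/(0*3 + 39) + 4 + 12*4*(1 - 38/(0*3 + 39))) = 1/(13 - 38/(0 + 39) + 4 + 12*4*(1 - 38/(0 + 39))) = 1/(13 - 38/39 + 4 + 12*4*(1 - 38/39)) = 1/(13 - 38/39 + 4 + 12*4*(1/39)) = 1/(13 - 38/39 + 4 + 16/13) = 1/(673/39) = 39/673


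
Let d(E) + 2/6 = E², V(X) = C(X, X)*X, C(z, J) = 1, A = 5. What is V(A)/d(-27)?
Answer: 15/2186 ≈ 0.0068619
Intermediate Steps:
V(X) = X (V(X) = 1*X = X)
d(E) = -⅓ + E²
V(A)/d(-27) = 5/(-⅓ + (-27)²) = 5/(-⅓ + 729) = 5/(2186/3) = 5*(3/2186) = 15/2186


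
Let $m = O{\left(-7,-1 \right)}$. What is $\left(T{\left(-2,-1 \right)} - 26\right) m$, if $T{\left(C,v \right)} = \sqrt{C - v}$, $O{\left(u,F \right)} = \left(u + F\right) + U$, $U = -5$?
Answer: $338 - 13 i \approx 338.0 - 13.0 i$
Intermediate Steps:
$O{\left(u,F \right)} = -5 + F + u$ ($O{\left(u,F \right)} = \left(u + F\right) - 5 = \left(F + u\right) - 5 = -5 + F + u$)
$m = -13$ ($m = -5 - 1 - 7 = -13$)
$\left(T{\left(-2,-1 \right)} - 26\right) m = \left(\sqrt{-2 - -1} - 26\right) \left(-13\right) = \left(\sqrt{-2 + 1} - 26\right) \left(-13\right) = \left(\sqrt{-1} - 26\right) \left(-13\right) = \left(i - 26\right) \left(-13\right) = \left(-26 + i\right) \left(-13\right) = 338 - 13 i$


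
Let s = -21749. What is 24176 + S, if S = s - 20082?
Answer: -17655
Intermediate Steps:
S = -41831 (S = -21749 - 20082 = -41831)
24176 + S = 24176 - 41831 = -17655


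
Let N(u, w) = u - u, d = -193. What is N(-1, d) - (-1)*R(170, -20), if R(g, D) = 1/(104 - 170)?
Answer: -1/66 ≈ -0.015152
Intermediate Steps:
N(u, w) = 0
R(g, D) = -1/66 (R(g, D) = 1/(-66) = -1/66)
N(-1, d) - (-1)*R(170, -20) = 0 - (-1)*(-1)/66 = 0 - 1*1/66 = 0 - 1/66 = -1/66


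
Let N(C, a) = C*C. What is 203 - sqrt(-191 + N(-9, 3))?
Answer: 203 - I*sqrt(110) ≈ 203.0 - 10.488*I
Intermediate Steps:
N(C, a) = C**2
203 - sqrt(-191 + N(-9, 3)) = 203 - sqrt(-191 + (-9)**2) = 203 - sqrt(-191 + 81) = 203 - sqrt(-110) = 203 - I*sqrt(110)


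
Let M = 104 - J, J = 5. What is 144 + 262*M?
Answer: 26082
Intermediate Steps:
M = 99 (M = 104 - 1*5 = 104 - 5 = 99)
144 + 262*M = 144 + 262*99 = 144 + 25938 = 26082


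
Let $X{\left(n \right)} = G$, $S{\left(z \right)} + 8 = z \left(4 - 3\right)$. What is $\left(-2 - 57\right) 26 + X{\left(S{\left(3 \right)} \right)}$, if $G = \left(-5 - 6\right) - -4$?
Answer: $-1541$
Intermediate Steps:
$S{\left(z \right)} = -8 + z$ ($S{\left(z \right)} = -8 + z \left(4 - 3\right) = -8 + z 1 = -8 + z$)
$G = -7$ ($G = \left(-5 - 6\right) + 4 = -11 + 4 = -7$)
$X{\left(n \right)} = -7$
$\left(-2 - 57\right) 26 + X{\left(S{\left(3 \right)} \right)} = \left(-2 - 57\right) 26 - 7 = \left(-59\right) 26 - 7 = -1534 - 7 = -1541$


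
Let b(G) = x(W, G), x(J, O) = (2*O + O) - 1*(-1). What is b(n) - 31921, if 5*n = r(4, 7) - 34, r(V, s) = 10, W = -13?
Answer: -159672/5 ≈ -31934.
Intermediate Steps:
x(J, O) = 1 + 3*O (x(J, O) = 3*O + 1 = 1 + 3*O)
n = -24/5 (n = (10 - 34)/5 = (⅕)*(-24) = -24/5 ≈ -4.8000)
b(G) = 1 + 3*G
b(n) - 31921 = (1 + 3*(-24/5)) - 31921 = (1 - 72/5) - 31921 = -67/5 - 31921 = -159672/5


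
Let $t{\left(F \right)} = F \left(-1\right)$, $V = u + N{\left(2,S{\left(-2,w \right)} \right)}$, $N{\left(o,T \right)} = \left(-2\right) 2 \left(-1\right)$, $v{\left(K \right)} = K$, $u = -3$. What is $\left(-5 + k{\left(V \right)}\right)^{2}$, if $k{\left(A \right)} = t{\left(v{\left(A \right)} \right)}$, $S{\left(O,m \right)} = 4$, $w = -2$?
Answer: $36$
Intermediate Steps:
$N{\left(o,T \right)} = 4$ ($N{\left(o,T \right)} = \left(-4\right) \left(-1\right) = 4$)
$V = 1$ ($V = -3 + 4 = 1$)
$t{\left(F \right)} = - F$
$k{\left(A \right)} = - A$
$\left(-5 + k{\left(V \right)}\right)^{2} = \left(-5 - 1\right)^{2} = \left(-6\right)^{2} = 36$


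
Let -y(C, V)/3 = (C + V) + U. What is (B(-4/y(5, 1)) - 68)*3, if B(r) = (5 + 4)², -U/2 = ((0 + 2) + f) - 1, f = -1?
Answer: 39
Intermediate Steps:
U = 0 (U = -2*(((0 + 2) - 1) - 1) = -2*((2 - 1) - 1) = -2*(1 - 1) = -2*0 = 0)
y(C, V) = -3*C - 3*V (y(C, V) = -3*((C + V) + 0) = -3*(C + V) = -3*C - 3*V)
B(r) = 81 (B(r) = 9² = 81)
(B(-4/y(5, 1)) - 68)*3 = (81 - 68)*3 = 13*3 = 39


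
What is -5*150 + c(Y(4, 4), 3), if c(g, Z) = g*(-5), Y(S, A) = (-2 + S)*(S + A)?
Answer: -830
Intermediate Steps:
Y(S, A) = (-2 + S)*(A + S)
c(g, Z) = -5*g
-5*150 + c(Y(4, 4), 3) = -5*150 - 5*(4² - 2*4 - 2*4 + 4*4) = -750 - 5*(16 - 8 - 8 + 16) = -750 - 5*16 = -750 - 80 = -830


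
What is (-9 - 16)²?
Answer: 625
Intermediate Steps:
(-9 - 16)² = (-25)² = 625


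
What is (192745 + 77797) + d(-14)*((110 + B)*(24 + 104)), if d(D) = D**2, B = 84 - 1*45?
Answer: 4008654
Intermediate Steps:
B = 39 (B = 84 - 45 = 39)
(192745 + 77797) + d(-14)*((110 + B)*(24 + 104)) = (192745 + 77797) + (-14)**2*((110 + 39)*(24 + 104)) = 270542 + 196*(149*128) = 270542 + 196*19072 = 270542 + 3738112 = 4008654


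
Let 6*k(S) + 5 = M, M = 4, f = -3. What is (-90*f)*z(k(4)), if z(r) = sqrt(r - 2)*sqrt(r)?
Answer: -45*sqrt(13) ≈ -162.25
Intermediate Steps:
k(S) = -1/6 (k(S) = -5/6 + (1/6)*4 = -5/6 + 2/3 = -1/6)
z(r) = sqrt(r)*sqrt(-2 + r) (z(r) = sqrt(-2 + r)*sqrt(r) = sqrt(r)*sqrt(-2 + r))
(-90*f)*z(k(4)) = (-90*(-3))*(sqrt(-1/6)*sqrt(-2 - 1/6)) = 270*((I*sqrt(6)/6)*sqrt(-13/6)) = 270*((I*sqrt(6)/6)*(I*sqrt(78)/6)) = 270*(-sqrt(13)/6) = -45*sqrt(13)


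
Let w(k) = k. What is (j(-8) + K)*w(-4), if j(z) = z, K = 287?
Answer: -1116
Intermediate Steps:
(j(-8) + K)*w(-4) = (-8 + 287)*(-4) = 279*(-4) = -1116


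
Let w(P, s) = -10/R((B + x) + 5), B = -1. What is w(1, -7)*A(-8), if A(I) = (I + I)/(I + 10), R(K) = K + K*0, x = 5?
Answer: 80/9 ≈ 8.8889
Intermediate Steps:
R(K) = K (R(K) = K + 0 = K)
A(I) = 2*I/(10 + I) (A(I) = (2*I)/(10 + I) = 2*I/(10 + I))
w(P, s) = -10/9 (w(P, s) = -10/((-1 + 5) + 5) = -10/(4 + 5) = -10/9)
w(1, -7)*A(-8) = -20*(-8)/(9*(10 - 8)) = -20*(-8)/(9*2) = -10/9*(-8) = 80/9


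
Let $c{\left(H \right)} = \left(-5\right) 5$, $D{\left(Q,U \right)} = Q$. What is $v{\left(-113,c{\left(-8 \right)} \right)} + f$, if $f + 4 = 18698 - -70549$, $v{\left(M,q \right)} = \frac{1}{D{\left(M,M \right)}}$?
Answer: $\frac{10084458}{113} \approx 89243.0$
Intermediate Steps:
$c{\left(H \right)} = -25$
$v{\left(M,q \right)} = \frac{1}{M}$
$f = 89243$ ($f = -4 + \left(18698 - -70549\right) = -4 + \left(18698 + 70549\right) = -4 + 89247 = 89243$)
$v{\left(-113,c{\left(-8 \right)} \right)} + f = \frac{1}{-113} + 89243 = - \frac{1}{113} + 89243 = \frac{10084458}{113}$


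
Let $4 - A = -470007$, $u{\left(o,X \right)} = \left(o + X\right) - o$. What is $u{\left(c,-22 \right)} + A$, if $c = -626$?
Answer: $469989$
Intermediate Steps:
$u{\left(o,X \right)} = X$ ($u{\left(o,X \right)} = \left(X + o\right) - o = X$)
$A = 470011$ ($A = 4 - -470007 = 4 + 470007 = 470011$)
$u{\left(c,-22 \right)} + A = -22 + 470011 = 469989$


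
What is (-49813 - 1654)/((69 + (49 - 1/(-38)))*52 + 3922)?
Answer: -977873/191128 ≈ -5.1163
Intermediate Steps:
(-49813 - 1654)/((69 + (49 - 1/(-38)))*52 + 3922) = -51467/((69 + (49 - 1*(-1/38)))*52 + 3922) = -51467/((69 + (49 + 1/38))*52 + 3922) = -51467/((69 + 1863/38)*52 + 3922) = -51467/((4485/38)*52 + 3922) = -51467/(116610/19 + 3922) = -51467/191128/19 = -51467*19/191128 = -977873/191128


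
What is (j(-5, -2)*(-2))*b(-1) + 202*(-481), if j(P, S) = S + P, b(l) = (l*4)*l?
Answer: -97106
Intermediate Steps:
b(l) = 4*l² (b(l) = (4*l)*l = 4*l²)
j(P, S) = P + S
(j(-5, -2)*(-2))*b(-1) + 202*(-481) = ((-5 - 2)*(-2))*(4*(-1)²) + 202*(-481) = (-7*(-2))*(4*1) - 97162 = 14*4 - 97162 = 56 - 97162 = -97106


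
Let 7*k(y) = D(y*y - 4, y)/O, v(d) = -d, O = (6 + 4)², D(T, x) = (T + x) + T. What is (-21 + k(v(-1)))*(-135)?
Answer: 79407/28 ≈ 2836.0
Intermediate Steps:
D(T, x) = x + 2*T
O = 100 (O = 10² = 100)
k(y) = -2/175 + y²/350 + y/700 (k(y) = ((y + 2*(y*y - 4))/100)/7 = ((y + 2*(y² - 4))*(1/100))/7 = ((y + 2*(-4 + y²))*(1/100))/7 = ((y + (-8 + 2*y²))*(1/100))/7 = ((-8 + y + 2*y²)*(1/100))/7 = (-2/25 + y²/50 + y/100)/7 = -2/175 + y²/350 + y/700)
(-21 + k(v(-1)))*(-135) = (-21 + (-2/175 + (-1*(-1))²/350 + (-1*(-1))/700))*(-135) = (-21 + (-2/175 + (1/350)*1² + (1/700)*1))*(-135) = (-21 + (-2/175 + (1/350)*1 + 1/700))*(-135) = (-21 + (-2/175 + 1/350 + 1/700))*(-135) = (-21 - 1/140)*(-135) = -2941/140*(-135) = 79407/28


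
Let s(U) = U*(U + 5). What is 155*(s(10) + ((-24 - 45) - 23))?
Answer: 8990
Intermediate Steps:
s(U) = U*(5 + U)
155*(s(10) + ((-24 - 45) - 23)) = 155*(10*(5 + 10) + ((-24 - 45) - 23)) = 155*(10*15 + (-69 - 23)) = 155*(150 - 92) = 155*58 = 8990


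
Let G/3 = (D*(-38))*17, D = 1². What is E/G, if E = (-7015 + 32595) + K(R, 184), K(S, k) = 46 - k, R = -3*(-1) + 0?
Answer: -12721/969 ≈ -13.128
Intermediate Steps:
D = 1
R = 3 (R = 3 + 0 = 3)
E = 25442 (E = (-7015 + 32595) + (46 - 1*184) = 25580 + (46 - 184) = 25580 - 138 = 25442)
G = -1938 (G = 3*((1*(-38))*17) = 3*(-38*17) = 3*(-646) = -1938)
E/G = 25442/(-1938) = 25442*(-1/1938) = -12721/969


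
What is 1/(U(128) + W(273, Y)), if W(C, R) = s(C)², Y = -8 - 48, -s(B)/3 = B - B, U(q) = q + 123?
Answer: 1/251 ≈ 0.0039841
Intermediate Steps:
U(q) = 123 + q
s(B) = 0 (s(B) = -3*(B - B) = -3*0 = 0)
Y = -56
W(C, R) = 0 (W(C, R) = 0² = 0)
1/(U(128) + W(273, Y)) = 1/((123 + 128) + 0) = 1/(251 + 0) = 1/251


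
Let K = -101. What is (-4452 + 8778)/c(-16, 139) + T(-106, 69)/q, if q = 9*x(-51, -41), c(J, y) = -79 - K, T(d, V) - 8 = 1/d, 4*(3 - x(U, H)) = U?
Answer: 9288421/47223 ≈ 196.69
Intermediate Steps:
x(U, H) = 3 - U/4
T(d, V) = 8 + 1/d
c(J, y) = 22 (c(J, y) = -79 - 1*(-101) = -79 + 101 = 22)
q = 567/4 (q = 9*(3 - ¼*(-51)) = 9*(3 + 51/4) = 9*(63/4) = 567/4 ≈ 141.75)
(-4452 + 8778)/c(-16, 139) + T(-106, 69)/q = (-4452 + 8778)/22 + (8 + 1/(-106))/(567/4) = 4326*(1/22) + (8 - 1/106)*(4/567) = 2163/11 + (847/106)*(4/567) = 2163/11 + 242/4293 = 9288421/47223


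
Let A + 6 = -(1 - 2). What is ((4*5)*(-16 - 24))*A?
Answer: 4000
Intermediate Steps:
A = -5 (A = -6 - (1 - 2) = -6 - 1*(-1) = -6 + 1 = -5)
((4*5)*(-16 - 24))*A = ((4*5)*(-16 - 24))*(-5) = (20*(-40))*(-5) = -800*(-5) = 4000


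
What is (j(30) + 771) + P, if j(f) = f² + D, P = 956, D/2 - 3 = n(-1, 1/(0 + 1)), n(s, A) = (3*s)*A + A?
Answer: 2629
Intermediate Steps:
n(s, A) = A + 3*A*s (n(s, A) = 3*A*s + A = A + 3*A*s)
D = 2 (D = 6 + 2*((1 + 3*(-1))/(0 + 1)) = 6 + 2*((1 - 3)/1) = 6 + 2*(1*(-2)) = 6 + 2*(-2) = 6 - 4 = 2)
j(f) = 2 + f² (j(f) = f² + 2 = 2 + f²)
(j(30) + 771) + P = ((2 + 30²) + 771) + 956 = ((2 + 900) + 771) + 956 = (902 + 771) + 956 = 1673 + 956 = 2629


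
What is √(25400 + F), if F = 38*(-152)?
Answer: 2*√4906 ≈ 140.09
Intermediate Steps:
F = -5776
√(25400 + F) = √(25400 - 5776) = √19624 = 2*√4906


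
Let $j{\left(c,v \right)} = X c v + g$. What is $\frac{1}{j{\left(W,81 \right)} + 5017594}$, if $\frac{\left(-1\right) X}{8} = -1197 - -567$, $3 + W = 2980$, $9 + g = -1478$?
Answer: $\frac{1}{1220346587} \approx 8.1944 \cdot 10^{-10}$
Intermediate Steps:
$g = -1487$ ($g = -9 - 1478 = -1487$)
$W = 2977$ ($W = -3 + 2980 = 2977$)
$X = 5040$ ($X = - 8 \left(-1197 - -567\right) = - 8 \left(-1197 + 567\right) = \left(-8\right) \left(-630\right) = 5040$)
$j{\left(c,v \right)} = -1487 + 5040 c v$ ($j{\left(c,v \right)} = 5040 c v - 1487 = -1487 + 5040 c v$)
$\frac{1}{j{\left(W,81 \right)} + 5017594} = \frac{1}{\left(-1487 + 5040 \cdot 2977 \cdot 81\right) + 5017594} = \frac{1}{\left(-1487 + 1215330480\right) + 5017594} = \frac{1}{1215328993 + 5017594} = \frac{1}{1220346587}$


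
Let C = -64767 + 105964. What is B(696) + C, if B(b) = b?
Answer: 41893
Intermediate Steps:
C = 41197
B(696) + C = 696 + 41197 = 41893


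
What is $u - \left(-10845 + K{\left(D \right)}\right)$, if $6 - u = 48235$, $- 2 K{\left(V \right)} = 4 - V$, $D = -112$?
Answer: $-37326$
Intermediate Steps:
$K{\left(V \right)} = -2 + \frac{V}{2}$ ($K{\left(V \right)} = - \frac{4 - V}{2} = -2 + \frac{V}{2}$)
$u = -48229$ ($u = 6 - 48235 = -48229$)
$u - \left(-10845 + K{\left(D \right)}\right) = -48229 - \left(-10845 + \left(-2 + \frac{1}{2} \left(-112\right)\right)\right) = -48229 - \left(-10845 - 58\right) = -48229 - -10903 = -48229 + 10903 = -37326$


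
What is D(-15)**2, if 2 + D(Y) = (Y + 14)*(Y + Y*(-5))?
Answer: 3844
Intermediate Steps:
D(Y) = -2 - 4*Y*(14 + Y) (D(Y) = -2 + (Y + 14)*(Y + Y*(-5)) = -2 + (14 + Y)*(Y - 5*Y) = -2 + (14 + Y)*(-4*Y) = -2 - 4*Y*(14 + Y))
D(-15)**2 = (-2 - 56*(-15) - 4*(-15)**2)**2 = (-2 + 840 - 4*225)**2 = (-2 + 840 - 900)**2 = (-62)**2 = 3844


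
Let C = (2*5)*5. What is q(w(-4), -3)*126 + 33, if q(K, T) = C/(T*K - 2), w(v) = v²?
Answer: -93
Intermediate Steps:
C = 50 (C = 10*5 = 50)
q(K, T) = 50/(-2 + K*T) (q(K, T) = 50/(T*K - 2) = 50/(K*T - 2) = 50/(-2 + K*T))
q(w(-4), -3)*126 + 33 = (50/(-2 + (-4)²*(-3)))*126 + 33 = (50/(-2 + 16*(-3)))*126 + 33 = (50/(-2 - 48))*126 + 33 = (50/(-50))*126 + 33 = (50*(-1/50))*126 + 33 = -1*126 + 33 = -126 + 33 = -93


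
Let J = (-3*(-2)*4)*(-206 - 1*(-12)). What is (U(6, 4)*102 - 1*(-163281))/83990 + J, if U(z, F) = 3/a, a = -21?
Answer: -547251843/117586 ≈ -4654.1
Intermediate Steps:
U(z, F) = -⅐ (U(z, F) = 3/(-21) = 3*(-1/21) = -⅐)
J = -4656 (J = (6*4)*(-206 + 12) = 24*(-194) = -4656)
(U(6, 4)*102 - 1*(-163281))/83990 + J = (-⅐*102 - 1*(-163281))/83990 - 4656 = (-102/7 + 163281)*(1/83990) - 4656 = (1142865/7)*(1/83990) - 4656 = 228573/117586 - 4656 = -547251843/117586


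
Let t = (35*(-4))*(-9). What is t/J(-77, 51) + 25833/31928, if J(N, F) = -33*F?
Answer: 360851/5970536 ≈ 0.060439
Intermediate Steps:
t = 1260 (t = -140*(-9) = 1260)
t/J(-77, 51) + 25833/31928 = 1260/((-33*51)) + 25833/31928 = 1260/(-1683) + 25833*(1/31928) = 1260*(-1/1683) + 25833/31928 = -140/187 + 25833/31928 = 360851/5970536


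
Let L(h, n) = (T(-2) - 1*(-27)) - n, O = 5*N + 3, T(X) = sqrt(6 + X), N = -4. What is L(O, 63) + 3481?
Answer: 3447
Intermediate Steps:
O = -17 (O = 5*(-4) + 3 = -20 + 3 = -17)
L(h, n) = 29 - n (L(h, n) = (sqrt(6 - 2) - 1*(-27)) - n = (sqrt(4) + 27) - n = (2 + 27) - n = 29 - n)
L(O, 63) + 3481 = (29 - 1*63) + 3481 = (29 - 63) + 3481 = -34 + 3481 = 3447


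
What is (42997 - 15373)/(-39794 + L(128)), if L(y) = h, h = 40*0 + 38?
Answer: -2302/3313 ≈ -0.69484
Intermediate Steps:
h = 38 (h = 0 + 38 = 38)
L(y) = 38
(42997 - 15373)/(-39794 + L(128)) = (42997 - 15373)/(-39794 + 38) = 27624/(-39756) = 27624*(-1/39756) = -2302/3313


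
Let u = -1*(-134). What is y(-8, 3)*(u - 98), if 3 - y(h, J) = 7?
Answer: -144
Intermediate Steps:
y(h, J) = -4 (y(h, J) = 3 - 1*7 = 3 - 7 = -4)
u = 134
y(-8, 3)*(u - 98) = -4*(134 - 98) = -4*36 = -144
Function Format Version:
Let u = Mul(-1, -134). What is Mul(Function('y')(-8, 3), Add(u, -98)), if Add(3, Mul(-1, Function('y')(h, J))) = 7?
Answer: -144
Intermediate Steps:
Function('y')(h, J) = -4 (Function('y')(h, J) = Add(3, Mul(-1, 7)) = Add(3, -7) = -4)
u = 134
Mul(Function('y')(-8, 3), Add(u, -98)) = Mul(-4, Add(134, -98)) = Mul(-4, 36) = -144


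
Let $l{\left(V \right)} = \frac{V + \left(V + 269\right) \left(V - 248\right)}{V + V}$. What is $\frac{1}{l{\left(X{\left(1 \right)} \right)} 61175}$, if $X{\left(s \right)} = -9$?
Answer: $\frac{18}{4088264075} \approx 4.4028 \cdot 10^{-9}$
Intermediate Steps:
$l{\left(V \right)} = \frac{V + \left(-248 + V\right) \left(269 + V\right)}{2 V}$ ($l{\left(V \right)} = \frac{V + \left(269 + V\right) \left(-248 + V\right)}{2 V} = \left(V + \left(-248 + V\right) \left(269 + V\right)\right) \frac{1}{2 V} = \frac{V + \left(-248 + V\right) \left(269 + V\right)}{2 V}$)
$\frac{1}{l{\left(X{\left(1 \right)} \right)} 61175} = \frac{1}{\left(11 + \frac{1}{2} \left(-9\right) - \frac{33356}{-9}\right) 61175} = \frac{1}{11 - \frac{9}{2} - - \frac{33356}{9}} \cdot \frac{1}{61175} = \frac{1}{11 - \frac{9}{2} + \frac{33356}{9}} \cdot \frac{1}{61175} = \frac{1}{\frac{66829}{18}} \cdot \frac{1}{61175} = \frac{18}{66829} \cdot \frac{1}{61175} = \frac{18}{4088264075}$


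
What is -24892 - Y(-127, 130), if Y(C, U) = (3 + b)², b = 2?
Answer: -24917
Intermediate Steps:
Y(C, U) = 25 (Y(C, U) = (3 + 2)² = 5² = 25)
-24892 - Y(-127, 130) = -24892 - 1*25 = -24892 - 25 = -24917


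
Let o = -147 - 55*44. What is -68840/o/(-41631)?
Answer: -68840/106866777 ≈ -0.00064417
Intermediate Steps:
o = -2567 (o = -147 - 2420 = -2567)
-68840/o/(-41631) = -68840/(-2567)/(-41631) = -68840*(-1/2567)*(-1/41631) = (68840/2567)*(-1/41631) = -68840/106866777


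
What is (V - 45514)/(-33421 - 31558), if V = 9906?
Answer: 35608/64979 ≈ 0.54799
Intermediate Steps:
(V - 45514)/(-33421 - 31558) = (9906 - 45514)/(-33421 - 31558) = -35608/(-64979) = -35608*(-1/64979) = 35608/64979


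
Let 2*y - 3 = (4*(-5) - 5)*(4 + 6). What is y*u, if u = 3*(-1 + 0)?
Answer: 741/2 ≈ 370.50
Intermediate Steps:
y = -247/2 (y = 3/2 + ((4*(-5) - 5)*(4 + 6))/2 = 3/2 + ((-20 - 5)*10)/2 = 3/2 + (-25*10)/2 = 3/2 + (1/2)*(-250) = 3/2 - 125 = -247/2 ≈ -123.50)
u = -3 (u = 3*(-1) = -3)
y*u = -247/2*(-3) = 741/2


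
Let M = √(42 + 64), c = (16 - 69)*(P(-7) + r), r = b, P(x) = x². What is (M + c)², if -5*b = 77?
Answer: 79283866/25 - 17808*√106/5 ≈ 3.1347e+6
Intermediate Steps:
b = -77/5 (b = -⅕*77 = -77/5 ≈ -15.400)
r = -77/5 ≈ -15.400
c = -8904/5 (c = (16 - 69)*((-7)² - 77/5) = -53*(49 - 77/5) = -53*168/5 = -8904/5 ≈ -1780.8)
M = √106 ≈ 10.296
(M + c)² = (√106 - 8904/5)² = (-8904/5 + √106)²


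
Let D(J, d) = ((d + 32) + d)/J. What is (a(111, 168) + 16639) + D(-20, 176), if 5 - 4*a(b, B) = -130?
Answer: 333071/20 ≈ 16654.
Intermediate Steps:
a(b, B) = 135/4 (a(b, B) = 5/4 - ¼*(-130) = 5/4 + 65/2 = 135/4)
D(J, d) = (32 + 2*d)/J (D(J, d) = ((32 + d) + d)/J = (32 + 2*d)/J)
(a(111, 168) + 16639) + D(-20, 176) = (135/4 + 16639) + 2*(16 + 176)/(-20) = 66691/4 + 2*(-1/20)*192 = 66691/4 - 96/5 = 333071/20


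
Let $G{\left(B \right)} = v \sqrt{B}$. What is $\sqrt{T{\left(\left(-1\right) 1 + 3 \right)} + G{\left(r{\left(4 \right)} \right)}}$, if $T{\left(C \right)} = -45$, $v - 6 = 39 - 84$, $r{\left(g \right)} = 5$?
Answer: $\sqrt{-45 - 39 \sqrt{5}} \approx 11.498 i$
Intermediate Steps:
$v = -39$ ($v = 6 + \left(39 - 84\right) = 6 - 45 = -39$)
$G{\left(B \right)} = - 39 \sqrt{B}$
$\sqrt{T{\left(\left(-1\right) 1 + 3 \right)} + G{\left(r{\left(4 \right)} \right)}} = \sqrt{-45 - 39 \sqrt{5}}$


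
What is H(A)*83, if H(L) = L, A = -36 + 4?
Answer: -2656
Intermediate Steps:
A = -32
H(A)*83 = -32*83 = -2656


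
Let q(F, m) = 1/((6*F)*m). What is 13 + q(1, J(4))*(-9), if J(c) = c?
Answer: 101/8 ≈ 12.625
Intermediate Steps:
q(F, m) = 1/(6*F*m)
13 + q(1, J(4))*(-9) = 13 + ((⅙)/(1*4))*(-9) = 13 + ((⅙)*1*(¼))*(-9) = 13 + (1/24)*(-9) = 13 - 3/8 = 101/8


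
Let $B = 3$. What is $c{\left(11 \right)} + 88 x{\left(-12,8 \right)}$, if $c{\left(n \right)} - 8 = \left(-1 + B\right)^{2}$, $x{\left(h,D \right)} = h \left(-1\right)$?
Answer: $1068$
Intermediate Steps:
$x{\left(h,D \right)} = - h$
$c{\left(n \right)} = 12$ ($c{\left(n \right)} = 8 + \left(-1 + 3\right)^{2} = 8 + 2^{2} = 8 + 4 = 12$)
$c{\left(11 \right)} + 88 x{\left(-12,8 \right)} = 12 + 88 \left(\left(-1\right) \left(-12\right)\right) = 12 + 88 \cdot 12 = 12 + 1056 = 1068$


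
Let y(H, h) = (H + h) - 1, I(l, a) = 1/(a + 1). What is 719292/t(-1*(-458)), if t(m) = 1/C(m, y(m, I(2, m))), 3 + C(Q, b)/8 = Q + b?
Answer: 802938946208/153 ≈ 5.2480e+9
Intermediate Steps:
I(l, a) = 1/(1 + a)
y(H, h) = -1 + H + h
C(Q, b) = -24 + 8*Q + 8*b (C(Q, b) = -24 + 8*(Q + b) = -24 + (8*Q + 8*b) = -24 + 8*Q + 8*b)
t(m) = 1/(-32 + 8/(1 + m) + 16*m) (t(m) = 1/(-24 + 8*m + 8*(-1 + m + 1/(1 + m))) = 1/(-24 + 8*m + (-8 + 8*m + 8/(1 + m))) = 1/(-32 + 8/(1 + m) + 16*m))
719292/t(-1*(-458)) = 719292/(((1 - 1*(-458))/(8*(-3 - (-2)*(-458) + 2*(-1*(-458))²)))) = 719292/(((1 + 458)/(8*(-3 - 2*458 + 2*458²)))) = 719292/(((⅛)*459/(-3 - 916 + 2*209764))) = 719292/(((⅛)*459/(-3 - 916 + 419528))) = 719292/(((⅛)*459/418609)) = 719292/(((⅛)*(1/418609)*459)) = 719292/(459/3348872) = 719292*(3348872/459) = 802938946208/153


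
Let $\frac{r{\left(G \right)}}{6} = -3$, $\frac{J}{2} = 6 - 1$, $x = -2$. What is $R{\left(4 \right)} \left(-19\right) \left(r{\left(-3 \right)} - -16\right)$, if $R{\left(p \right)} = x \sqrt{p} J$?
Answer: $-1520$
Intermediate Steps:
$J = 10$ ($J = 2 \left(6 - 1\right) = 2 \cdot 5 = 10$)
$r{\left(G \right)} = -18$ ($r{\left(G \right)} = 6 \left(-3\right) = -18$)
$R{\left(p \right)} = - 20 \sqrt{p}$ ($R{\left(p \right)} = - 2 \sqrt{p} 10 = - 20 \sqrt{p}$)
$R{\left(4 \right)} \left(-19\right) \left(r{\left(-3 \right)} - -16\right) = - 20 \sqrt{4} \left(-19\right) \left(-18 - -16\right) = \left(-20\right) 2 \left(-19\right) \left(-18 + 16\right) = \left(-40\right) \left(-19\right) \left(-2\right) = 760 \left(-2\right) = -1520$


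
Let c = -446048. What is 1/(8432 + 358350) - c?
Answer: 163602377537/366782 ≈ 4.4605e+5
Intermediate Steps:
1/(8432 + 358350) - c = 1/(8432 + 358350) - 1*(-446048) = 1/366782 + 446048 = 163602377537/366782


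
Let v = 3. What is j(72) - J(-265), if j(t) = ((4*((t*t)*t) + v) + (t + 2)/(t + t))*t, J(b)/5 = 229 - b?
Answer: 107493207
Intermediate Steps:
J(b) = 1145 - 5*b (J(b) = 5*(229 - b) = 1145 - 5*b)
j(t) = t*(3 + 4*t**3 + (2 + t)/(2*t)) (j(t) = ((4*((t*t)*t) + 3) + (t + 2)/(t + t))*t = ((4*(t**2*t) + 3) + (2 + t)/((2*t)))*t = ((4*t**3 + 3) + (2 + t)*(1/(2*t)))*t = ((3 + 4*t**3) + (2 + t)/(2*t))*t = (3 + 4*t**3 + (2 + t)/(2*t))*t = t*(3 + 4*t**3 + (2 + t)/(2*t)))
j(72) - J(-265) = (1 + 4*72**4 + (7/2)*72) - (1145 - 5*(-265)) = (1 + 4*26873856 + 252) - (1145 + 1325) = (1 + 107495424 + 252) - 1*2470 = 107495677 - 2470 = 107493207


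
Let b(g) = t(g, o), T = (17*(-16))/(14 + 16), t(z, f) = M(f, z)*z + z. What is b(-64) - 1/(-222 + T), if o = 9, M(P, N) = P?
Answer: -2218225/3466 ≈ -640.00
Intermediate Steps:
t(z, f) = z + f*z (t(z, f) = f*z + z = z + f*z)
T = -136/15 (T = -272/30 = -272*1/30 = -136/15 ≈ -9.0667)
b(g) = 10*g (b(g) = g*(1 + 9) = g*10 = 10*g)
b(-64) - 1/(-222 + T) = 10*(-64) - 1/(-222 - 136/15) = -640 - 1/(-3466/15) = -640 - 1*(-15/3466) = -640 + 15/3466 = -2218225/3466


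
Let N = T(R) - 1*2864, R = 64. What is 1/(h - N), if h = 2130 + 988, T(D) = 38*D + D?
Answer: 1/3486 ≈ 0.00028686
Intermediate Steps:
T(D) = 39*D
h = 3118
N = -368 (N = 39*64 - 1*2864 = 2496 - 2864 = -368)
1/(h - N) = 1/(3118 - 1*(-368)) = 1/(3118 + 368) = 1/3486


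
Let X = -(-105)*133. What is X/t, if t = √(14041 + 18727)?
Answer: 13965*√2/256 ≈ 77.146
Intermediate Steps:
X = 13965 (X = -1*(-13965) = 13965)
t = 128*√2 (t = √32768 = 128*√2 ≈ 181.02)
X/t = 13965/((128*√2)) = 13965*(√2/256) = 13965*√2/256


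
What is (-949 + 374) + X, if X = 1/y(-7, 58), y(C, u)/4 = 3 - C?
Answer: -22999/40 ≈ -574.97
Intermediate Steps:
y(C, u) = 12 - 4*C (y(C, u) = 4*(3 - C) = 12 - 4*C)
X = 1/40 (X = 1/(12 - 4*(-7)) = 1/(12 + 28) = 1/40 ≈ 0.025000)
(-949 + 374) + X = (-949 + 374) + 1/40 = -575 + 1/40 = -22999/40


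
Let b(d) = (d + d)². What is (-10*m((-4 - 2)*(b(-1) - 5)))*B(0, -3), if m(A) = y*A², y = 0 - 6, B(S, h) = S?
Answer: 0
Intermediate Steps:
b(d) = 4*d² (b(d) = (2*d)² = 4*d²)
y = -6
m(A) = -6*A²
(-10*m((-4 - 2)*(b(-1) - 5)))*B(0, -3) = -(-60)*((-4 - 2)*(4*(-1)² - 5))²*0 = -(-60)*(-6*(4*1 - 5))²*0 = -(-60)*(-6*(4 - 5))²*0 = -(-60)*(-6*(-1))²*0 = -(-60)*6²*0 = -(-60)*36*0 = -10*(-216)*0 = 2160*0 = 0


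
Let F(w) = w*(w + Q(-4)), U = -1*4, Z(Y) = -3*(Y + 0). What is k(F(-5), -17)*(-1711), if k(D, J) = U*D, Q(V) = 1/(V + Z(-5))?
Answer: 1847880/11 ≈ 1.6799e+5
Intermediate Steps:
Z(Y) = -3*Y
U = -4
Q(V) = 1/(15 + V) (Q(V) = 1/(V - 3*(-5)) = 1/(V + 15) = 1/(15 + V))
F(w) = w*(1/11 + w) (F(w) = w*(w + 1/(15 - 4)) = w*(w + 1/11) = w*(1/11 + w))
k(D, J) = -4*D
k(F(-5), -17)*(-1711) = -(-20)*(1/11 - 5)*(-1711) = -(-20)*(-54)/11*(-1711) = -4*270/11*(-1711) = -1080/11*(-1711) = 1847880/11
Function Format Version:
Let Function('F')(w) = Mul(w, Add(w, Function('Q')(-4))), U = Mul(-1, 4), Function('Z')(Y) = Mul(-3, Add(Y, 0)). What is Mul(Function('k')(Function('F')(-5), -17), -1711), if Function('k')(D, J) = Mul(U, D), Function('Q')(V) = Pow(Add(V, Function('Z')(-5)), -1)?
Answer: Rational(1847880, 11) ≈ 1.6799e+5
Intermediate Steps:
Function('Z')(Y) = Mul(-3, Y)
U = -4
Function('Q')(V) = Pow(Add(15, V), -1) (Function('Q')(V) = Pow(Add(V, Mul(-3, -5)), -1) = Pow(Add(V, 15), -1) = Pow(Add(15, V), -1))
Function('F')(w) = Mul(w, Add(Rational(1, 11), w)) (Function('F')(w) = Mul(w, Add(w, Pow(Add(15, -4), -1))) = Mul(w, Add(w, Pow(11, -1))) = Mul(w, Add(w, Rational(1, 11))) = Mul(w, Add(Rational(1, 11), w)))
Function('k')(D, J) = Mul(-4, D)
Mul(Function('k')(Function('F')(-5), -17), -1711) = Mul(Mul(-4, Mul(-5, Add(Rational(1, 11), -5))), -1711) = Mul(Mul(-4, Mul(-5, Rational(-54, 11))), -1711) = Mul(Mul(-4, Rational(270, 11)), -1711) = Mul(Rational(-1080, 11), -1711) = Rational(1847880, 11)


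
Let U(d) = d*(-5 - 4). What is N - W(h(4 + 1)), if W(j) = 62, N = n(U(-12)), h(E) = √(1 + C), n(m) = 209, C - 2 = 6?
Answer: 147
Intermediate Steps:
C = 8 (C = 2 + 6 = 8)
U(d) = -9*d (U(d) = d*(-9) = -9*d)
h(E) = 3 (h(E) = √(1 + 8) = √9 = 3)
N = 209
N - W(h(4 + 1)) = 209 - 1*62 = 209 - 62 = 147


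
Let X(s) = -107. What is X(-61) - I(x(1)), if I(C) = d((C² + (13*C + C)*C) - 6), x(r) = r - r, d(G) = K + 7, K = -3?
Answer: -111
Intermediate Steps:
d(G) = 4 (d(G) = -3 + 7 = 4)
x(r) = 0
I(C) = 4
X(-61) - I(x(1)) = -107 - 1*4 = -107 - 4 = -111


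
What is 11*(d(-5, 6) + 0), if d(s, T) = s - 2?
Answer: -77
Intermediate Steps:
d(s, T) = -2 + s
11*(d(-5, 6) + 0) = 11*((-2 - 5) + 0) = 11*(-7 + 0) = 11*(-7) = -77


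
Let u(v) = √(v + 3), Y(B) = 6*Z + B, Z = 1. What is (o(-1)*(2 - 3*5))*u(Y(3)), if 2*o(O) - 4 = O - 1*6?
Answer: 39*√3 ≈ 67.550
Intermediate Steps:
Y(B) = 6 + B (Y(B) = 6*1 + B = 6 + B)
o(O) = -1 + O/2 (o(O) = 2 + (O - 1*6)/2 = 2 + (O - 6)/2 = 2 + (-6 + O)/2 = 2 + (-3 + O/2) = -1 + O/2)
u(v) = √(3 + v)
(o(-1)*(2 - 3*5))*u(Y(3)) = ((-1 + (½)*(-1))*(2 - 3*5))*√(3 + (6 + 3)) = ((-1 - ½)*(2 - 15))*√(3 + 9) = (-3/2*(-13))*√12 = 39*(2*√3)/2 = 39*√3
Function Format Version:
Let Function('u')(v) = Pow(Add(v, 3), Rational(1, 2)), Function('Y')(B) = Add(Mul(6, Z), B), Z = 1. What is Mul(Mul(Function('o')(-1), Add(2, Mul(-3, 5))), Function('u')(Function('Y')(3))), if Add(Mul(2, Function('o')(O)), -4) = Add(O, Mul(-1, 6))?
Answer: Mul(39, Pow(3, Rational(1, 2))) ≈ 67.550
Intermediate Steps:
Function('Y')(B) = Add(6, B) (Function('Y')(B) = Add(Mul(6, 1), B) = Add(6, B))
Function('o')(O) = Add(-1, Mul(Rational(1, 2), O)) (Function('o')(O) = Add(2, Mul(Rational(1, 2), Add(O, Mul(-1, 6)))) = Add(2, Mul(Rational(1, 2), Add(O, -6))) = Add(2, Mul(Rational(1, 2), Add(-6, O))) = Add(2, Add(-3, Mul(Rational(1, 2), O))) = Add(-1, Mul(Rational(1, 2), O)))
Function('u')(v) = Pow(Add(3, v), Rational(1, 2))
Mul(Mul(Function('o')(-1), Add(2, Mul(-3, 5))), Function('u')(Function('Y')(3))) = Mul(Mul(Add(-1, Mul(Rational(1, 2), -1)), Add(2, Mul(-3, 5))), Pow(Add(3, Add(6, 3)), Rational(1, 2))) = Mul(Mul(Add(-1, Rational(-1, 2)), Add(2, -15)), Pow(Add(3, 9), Rational(1, 2))) = Mul(Mul(Rational(-3, 2), -13), Pow(12, Rational(1, 2))) = Mul(Rational(39, 2), Mul(2, Pow(3, Rational(1, 2)))) = Mul(39, Pow(3, Rational(1, 2)))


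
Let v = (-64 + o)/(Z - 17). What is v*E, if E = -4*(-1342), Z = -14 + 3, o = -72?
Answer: 182512/7 ≈ 26073.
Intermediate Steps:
Z = -11
E = 5368
v = 34/7 (v = (-64 - 72)/(-11 - 17) = -136/(-28) = -136*(-1/28) = 34/7 ≈ 4.8571)
v*E = (34/7)*5368 = 182512/7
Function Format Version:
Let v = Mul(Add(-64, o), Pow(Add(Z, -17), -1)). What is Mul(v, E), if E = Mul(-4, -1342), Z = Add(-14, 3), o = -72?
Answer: Rational(182512, 7) ≈ 26073.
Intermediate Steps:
Z = -11
E = 5368
v = Rational(34, 7) (v = Mul(Add(-64, -72), Pow(Add(-11, -17), -1)) = Mul(-136, Pow(-28, -1)) = Mul(-136, Rational(-1, 28)) = Rational(34, 7) ≈ 4.8571)
Mul(v, E) = Mul(Rational(34, 7), 5368) = Rational(182512, 7)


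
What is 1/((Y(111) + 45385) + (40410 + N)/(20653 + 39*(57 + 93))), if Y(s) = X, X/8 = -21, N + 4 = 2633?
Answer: 26503/1198429190 ≈ 2.2115e-5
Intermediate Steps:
N = 2629 (N = -4 + 2633 = 2629)
X = -168 (X = 8*(-21) = -168)
Y(s) = -168
1/((Y(111) + 45385) + (40410 + N)/(20653 + 39*(57 + 93))) = 1/((-168 + 45385) + (40410 + 2629)/(20653 + 39*(57 + 93))) = 1/(45217 + 43039/(20653 + 39*150)) = 1/(45217 + 43039/(20653 + 5850)) = 1/(45217 + 43039/26503) = 1/(1198429190/26503) = 26503/1198429190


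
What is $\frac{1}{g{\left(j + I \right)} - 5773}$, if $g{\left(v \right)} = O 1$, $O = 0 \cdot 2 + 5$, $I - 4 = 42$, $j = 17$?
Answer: $- \frac{1}{5768} \approx -0.00017337$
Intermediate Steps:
$I = 46$ ($I = 4 + 42 = 46$)
$O = 5$ ($O = 0 + 5 = 5$)
$g{\left(v \right)} = 5$ ($g{\left(v \right)} = 5 \cdot 1 = 5$)
$\frac{1}{g{\left(j + I \right)} - 5773} = \frac{1}{5 - 5773} = \frac{1}{-5768} = - \frac{1}{5768}$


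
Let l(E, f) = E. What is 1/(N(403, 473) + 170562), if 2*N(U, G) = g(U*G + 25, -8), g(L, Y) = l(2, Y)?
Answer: 1/170563 ≈ 5.8629e-6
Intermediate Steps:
g(L, Y) = 2
N(U, G) = 1 (N(U, G) = (½)*2 = 1)
1/(N(403, 473) + 170562) = 1/(1 + 170562) = 1/170563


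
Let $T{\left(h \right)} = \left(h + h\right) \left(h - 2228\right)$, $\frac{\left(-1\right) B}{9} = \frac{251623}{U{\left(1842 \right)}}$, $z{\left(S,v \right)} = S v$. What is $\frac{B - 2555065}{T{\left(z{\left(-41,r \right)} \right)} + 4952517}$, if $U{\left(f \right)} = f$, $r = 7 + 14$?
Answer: $- \frac{1569564779}{6306869850} \approx -0.24887$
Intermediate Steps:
$r = 21$
$B = - \frac{754869}{614}$ ($B = - 9 \cdot \frac{251623}{1842} = - 9 \cdot 251623 \cdot \frac{1}{1842} = \left(-9\right) \frac{251623}{1842} = - \frac{754869}{614} \approx -1229.4$)
$T{\left(h \right)} = 2 h \left(-2228 + h\right)$
$\frac{B - 2555065}{T{\left(z{\left(-41,r \right)} \right)} + 4952517} = \frac{- \frac{754869}{614} - 2555065}{2 \left(\left(-41\right) 21\right) \left(-2228 - 861\right) + 4952517} = - \frac{1569564779}{614 \left(2 \left(-861\right) \left(-2228 - 861\right) + 4952517\right)} = - \frac{1569564779}{614 \left(2 \left(-861\right) \left(-3089\right) + 4952517\right)} = - \frac{1569564779}{614 \left(5319258 + 4952517\right)} = - \frac{1569564779}{614 \cdot 10271775} = \left(- \frac{1569564779}{614}\right) \frac{1}{10271775} = - \frac{1569564779}{6306869850}$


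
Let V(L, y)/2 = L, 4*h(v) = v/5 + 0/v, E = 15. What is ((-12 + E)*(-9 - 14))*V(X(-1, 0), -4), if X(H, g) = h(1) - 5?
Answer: 6831/10 ≈ 683.10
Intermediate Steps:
h(v) = v/20 (h(v) = (v/5 + 0/v)/4 = (v*(1/5) + 0)/4 = (v/5 + 0)/4 = (v/5)/4 = v/20)
X(H, g) = -99/20 (X(H, g) = (1/20)*1 - 5 = 1/20 - 5 = -99/20)
V(L, y) = 2*L
((-12 + E)*(-9 - 14))*V(X(-1, 0), -4) = ((-12 + 15)*(-9 - 14))*(2*(-99/20)) = (3*(-23))*(-99/10) = -69*(-99/10) = 6831/10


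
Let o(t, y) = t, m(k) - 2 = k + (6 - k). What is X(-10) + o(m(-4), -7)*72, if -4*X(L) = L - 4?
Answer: 1159/2 ≈ 579.50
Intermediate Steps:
m(k) = 8 (m(k) = 2 + (k + (6 - k)) = 2 + 6 = 8)
X(L) = 1 - L/4 (X(L) = -(L - 4)/4 = -(-4 + L)/4 = 1 - L/4)
X(-10) + o(m(-4), -7)*72 = (1 - ¼*(-10)) + 8*72 = (1 + 5/2) + 576 = 7/2 + 576 = 1159/2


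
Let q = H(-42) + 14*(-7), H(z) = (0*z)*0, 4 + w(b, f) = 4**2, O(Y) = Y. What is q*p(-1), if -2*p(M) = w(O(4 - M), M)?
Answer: 588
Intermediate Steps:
w(b, f) = 12 (w(b, f) = -4 + 4**2 = -4 + 16 = 12)
p(M) = -6 (p(M) = -1/2*12 = -6)
H(z) = 0 (H(z) = 0*0 = 0)
q = -98 (q = 0 + 14*(-7) = 0 - 98 = -98)
q*p(-1) = -98*(-6) = 588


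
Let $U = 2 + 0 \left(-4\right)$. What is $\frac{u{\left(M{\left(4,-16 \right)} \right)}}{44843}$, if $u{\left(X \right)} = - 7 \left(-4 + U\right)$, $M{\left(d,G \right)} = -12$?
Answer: $\frac{14}{44843} \approx 0.0003122$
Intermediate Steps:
$U = 2$ ($U = 2 + 0 = 2$)
$u{\left(X \right)} = 14$ ($u{\left(X \right)} = - 7 \left(-4 + 2\right) = \left(-7\right) \left(-2\right) = 14$)
$\frac{u{\left(M{\left(4,-16 \right)} \right)}}{44843} = \frac{14}{44843}$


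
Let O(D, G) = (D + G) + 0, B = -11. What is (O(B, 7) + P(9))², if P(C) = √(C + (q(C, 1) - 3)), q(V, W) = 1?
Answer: (-4 + √7)² ≈ 1.8340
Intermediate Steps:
O(D, G) = D + G
P(C) = √(-2 + C) (P(C) = √(C + (1 - 3)) = √(C - 2) = √(-2 + C))
(O(B, 7) + P(9))² = ((-11 + 7) + √(-2 + 9))² = (-4 + √7)²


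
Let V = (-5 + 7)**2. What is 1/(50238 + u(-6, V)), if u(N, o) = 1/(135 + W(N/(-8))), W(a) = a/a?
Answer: 136/6832369 ≈ 1.9905e-5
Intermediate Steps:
W(a) = 1
V = 4 (V = 2**2 = 4)
u(N, o) = 1/136 (u(N, o) = 1/(135 + 1) = 1/136)
1/(50238 + u(-6, V)) = 1/(50238 + 1/136) = 1/(6832369/136) = 136/6832369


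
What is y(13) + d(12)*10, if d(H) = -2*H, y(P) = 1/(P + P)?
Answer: -6239/26 ≈ -239.96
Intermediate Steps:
y(P) = 1/(2*P)
y(13) + d(12)*10 = (1/2)/13 - 2*12*10 = (1/2)*(1/13) - 24*10 = 1/26 - 240 = -6239/26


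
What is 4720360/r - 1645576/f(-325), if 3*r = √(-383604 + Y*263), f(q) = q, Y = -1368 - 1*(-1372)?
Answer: 1645576/325 - 3540270*I*√95638/47819 ≈ 5063.3 - 22896.0*I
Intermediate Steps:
Y = 4 (Y = -1368 + 1372 = 4)
r = 2*I*√95638/3 (r = √(-383604 + 4*263)/3 = √(-383604 + 1052)/3 = √(-382552)/3 = (2*I*√95638)/3 = 2*I*√95638/3 ≈ 206.17*I)
4720360/r - 1645576/f(-325) = 4720360/((2*I*√95638/3)) - 1645576/(-325) = 4720360*(-3*I*√95638/191276) - 1645576*(-1/325) = -3540270*I*√95638/47819 + 1645576/325 = 1645576/325 - 3540270*I*√95638/47819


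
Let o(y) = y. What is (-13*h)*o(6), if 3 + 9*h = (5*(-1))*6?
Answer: 286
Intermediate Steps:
h = -11/3 (h = -1/3 + ((5*(-1))*6)/9 = -1/3 + (-5*6)/9 = -1/3 + (1/9)*(-30) = -1/3 - 10/3 = -11/3 ≈ -3.6667)
(-13*h)*o(6) = -13*(-11/3)*6 = (143/3)*6 = 286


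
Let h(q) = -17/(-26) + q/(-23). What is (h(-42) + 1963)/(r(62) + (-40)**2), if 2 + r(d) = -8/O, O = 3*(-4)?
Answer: 3526071/2868008 ≈ 1.2295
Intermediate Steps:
O = -12
h(q) = 17/26 - q/23 (h(q) = -17*(-1/26) + q*(-1/23) = 17/26 - q/23)
r(d) = -4/3 (r(d) = -2 - 8/(-12) = -2 - 8*(-1/12) = -2 + 2/3 = -4/3)
(h(-42) + 1963)/(r(62) + (-40)**2) = ((17/26 - 1/23*(-42)) + 1963)/(-4/3 + (-40)**2) = ((17/26 + 42/23) + 1963)/(-4/3 + 1600) = (1483/598 + 1963)/(4796/3) = (1175357/598)*(3/4796) = 3526071/2868008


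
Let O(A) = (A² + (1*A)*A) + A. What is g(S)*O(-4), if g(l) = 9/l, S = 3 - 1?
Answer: 126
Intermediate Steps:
S = 2
O(A) = A + 2*A² (O(A) = (A² + A*A) + A = (A² + A²) + A = 2*A² + A = A + 2*A²)
g(S)*O(-4) = (9/2)*(-4*(1 + 2*(-4))) = (9*(½))*(-4*(1 - 8)) = 9*(-4*(-7))/2 = (9/2)*28 = 126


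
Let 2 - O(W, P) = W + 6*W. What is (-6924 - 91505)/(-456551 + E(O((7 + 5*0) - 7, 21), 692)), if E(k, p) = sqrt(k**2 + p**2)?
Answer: 44937858379/208438336733 + 196858*sqrt(119717)/208438336733 ≈ 0.21592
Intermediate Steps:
O(W, P) = 2 - 7*W (O(W, P) = 2 - (W + 6*W) = 2 - 7*W)
(-6924 - 91505)/(-456551 + E(O((7 + 5*0) - 7, 21), 692)) = (-6924 - 91505)/(-456551 + sqrt((2 - 7*((7 + 5*0) - 7))**2 + 692**2)) = -98429/(-456551 + sqrt((2 - 7*((7 + 0) - 7))**2 + 478864)) = -98429/(-456551 + sqrt((2 - 7*(7 - 7))**2 + 478864)) = -98429/(-456551 + sqrt((2 - 7*0)**2 + 478864)) = -98429/(-456551 + sqrt((2 + 0)**2 + 478864)) = -98429/(-456551 + sqrt(2**2 + 478864)) = -98429/(-456551 + sqrt(4 + 478864)) = -98429/(-456551 + sqrt(478868)) = -98429/(-456551 + 2*sqrt(119717))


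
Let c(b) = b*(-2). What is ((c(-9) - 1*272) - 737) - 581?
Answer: -1572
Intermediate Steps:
c(b) = -2*b
((c(-9) - 1*272) - 737) - 581 = ((-2*(-9) - 1*272) - 737) - 581 = ((18 - 272) - 737) - 581 = (-254 - 737) - 581 = -991 - 581 = -1572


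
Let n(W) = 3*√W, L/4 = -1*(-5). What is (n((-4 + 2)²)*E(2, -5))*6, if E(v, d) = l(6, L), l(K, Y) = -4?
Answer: -144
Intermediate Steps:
L = 20 (L = 4*(-1*(-5)) = 4*5 = 20)
E(v, d) = -4
(n((-4 + 2)²)*E(2, -5))*6 = ((3*√((-4 + 2)²))*(-4))*6 = ((3*√((-2)²))*(-4))*6 = ((3*√4)*(-4))*6 = ((3*2)*(-4))*6 = (6*(-4))*6 = -24*6 = -144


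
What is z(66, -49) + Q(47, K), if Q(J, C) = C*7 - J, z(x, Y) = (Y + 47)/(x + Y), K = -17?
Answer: -2824/17 ≈ -166.12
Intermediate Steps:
z(x, Y) = (47 + Y)/(Y + x)
Q(J, C) = -J + 7*C (Q(J, C) = 7*C - J = -J + 7*C)
z(66, -49) + Q(47, K) = (47 - 49)/(-49 + 66) + (-1*47 + 7*(-17)) = -2/17 + (-47 - 119) = (1/17)*(-2) - 166 = -2/17 - 166 = -2824/17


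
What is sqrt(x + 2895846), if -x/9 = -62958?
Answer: 2*sqrt(865617) ≈ 1860.8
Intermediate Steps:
x = 566622 (x = -9*(-62958) = 566622)
sqrt(x + 2895846) = sqrt(566622 + 2895846) = sqrt(3462468) = 2*sqrt(865617)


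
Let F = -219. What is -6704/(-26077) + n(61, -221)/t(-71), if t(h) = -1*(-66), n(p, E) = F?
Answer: -1756133/573694 ≈ -3.0611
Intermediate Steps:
n(p, E) = -219
t(h) = 66
-6704/(-26077) + n(61, -221)/t(-71) = -6704/(-26077) - 219/66 = -6704*(-1/26077) - 219*1/66 = 6704/26077 - 73/22 = -1756133/573694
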